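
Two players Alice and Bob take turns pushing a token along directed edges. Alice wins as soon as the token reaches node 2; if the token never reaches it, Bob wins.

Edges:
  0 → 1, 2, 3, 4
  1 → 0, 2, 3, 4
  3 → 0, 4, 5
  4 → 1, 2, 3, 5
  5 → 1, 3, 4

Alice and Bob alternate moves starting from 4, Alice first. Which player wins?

Track states (vertex, player-to-move).
A0 = {(2,Alice), (2,Bob)}
A1: add {(0,Alice), (1,Alice), (4,Alice)}.
(4,Alice) ∈ A1 ⇒ Alice forces the target.

Alice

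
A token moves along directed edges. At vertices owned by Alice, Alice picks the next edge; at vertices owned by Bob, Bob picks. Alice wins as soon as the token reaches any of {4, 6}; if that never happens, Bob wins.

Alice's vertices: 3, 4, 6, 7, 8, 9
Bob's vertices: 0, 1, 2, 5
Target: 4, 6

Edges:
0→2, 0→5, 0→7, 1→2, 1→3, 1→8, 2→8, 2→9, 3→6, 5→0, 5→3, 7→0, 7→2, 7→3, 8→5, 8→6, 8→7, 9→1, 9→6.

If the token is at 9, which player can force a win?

Alice

A0 = {4, 6}
A1: add {3, 8, 9} — 3 (Alice) has 3→6; 8 (Alice) has 8→6; 9 (Alice) has 9→6.
9 ∈ A1, so Alice can force the target.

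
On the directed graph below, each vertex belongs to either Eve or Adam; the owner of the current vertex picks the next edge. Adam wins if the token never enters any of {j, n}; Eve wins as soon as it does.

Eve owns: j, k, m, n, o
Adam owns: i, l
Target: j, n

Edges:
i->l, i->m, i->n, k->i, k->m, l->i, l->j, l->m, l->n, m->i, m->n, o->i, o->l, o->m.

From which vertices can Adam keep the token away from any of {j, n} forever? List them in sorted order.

i, l

A0 = {j, n}
A1: add {m} — m (Eve) has m→n.
A2: add {k, o} — k (Eve) has k→m; o (Eve) has o→m.
A3 = A2; e.g. i (Adam) can still go to l. Fixed point.
Eve's attractor = {j, k, m, n, o}; Adam avoids the target exactly from the complement.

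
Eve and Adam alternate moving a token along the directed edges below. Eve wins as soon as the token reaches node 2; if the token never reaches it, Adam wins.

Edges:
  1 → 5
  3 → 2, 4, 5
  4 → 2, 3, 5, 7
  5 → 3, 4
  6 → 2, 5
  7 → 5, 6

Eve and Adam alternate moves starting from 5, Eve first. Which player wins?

Adam

Track states (vertex, player-to-move).
A0 = {(2,Eve), (2,Adam)}
A1: add {(3,Eve), (4,Eve), (6,Eve)}.
A2: add {(5,Adam)}.
A3: add {(1,Eve), (7,Eve)}.
A4 = A3; e.g. (1,Adam) stays out. (5,Eve) never enters ⇒ Adam avoids the target.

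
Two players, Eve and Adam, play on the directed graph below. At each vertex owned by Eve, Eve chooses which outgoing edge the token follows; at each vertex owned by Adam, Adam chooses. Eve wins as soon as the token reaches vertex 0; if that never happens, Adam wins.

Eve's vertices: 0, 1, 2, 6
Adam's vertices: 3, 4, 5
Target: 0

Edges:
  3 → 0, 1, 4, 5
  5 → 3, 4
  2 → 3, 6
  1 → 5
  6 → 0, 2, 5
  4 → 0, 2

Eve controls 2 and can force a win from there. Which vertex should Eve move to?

6

A0 = {0}
A1: add {6} — 6 (Eve) has 6→0.
A2: add {2} — 2 (Eve) has 2→6.
A3: add {4} — 4 (Adam): all of {0, 2} already in.
A4 = A3; e.g. 1 (Eve) has no edge into A3. Fixed point.
From 2, successor 6 is in the attractor (rank 1); the other successor 3 is not.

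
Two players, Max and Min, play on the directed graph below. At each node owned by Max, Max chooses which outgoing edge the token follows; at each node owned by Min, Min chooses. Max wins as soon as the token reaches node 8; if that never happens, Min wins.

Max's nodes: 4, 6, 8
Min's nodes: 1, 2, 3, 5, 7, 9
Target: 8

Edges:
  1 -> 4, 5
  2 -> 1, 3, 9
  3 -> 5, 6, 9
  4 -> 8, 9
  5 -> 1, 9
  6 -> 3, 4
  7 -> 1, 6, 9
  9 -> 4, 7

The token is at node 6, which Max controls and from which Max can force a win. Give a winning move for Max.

A0 = {8}
A1: add {4} — 4 (Max) has 4→8.
A2: add {6} — 6 (Max) has 6→4.
A3 = A2; e.g. 1 (Min) can still go to 5. Fixed point.
From 6, successor 4 is in the attractor (rank 1); the other successor 3 is not.

4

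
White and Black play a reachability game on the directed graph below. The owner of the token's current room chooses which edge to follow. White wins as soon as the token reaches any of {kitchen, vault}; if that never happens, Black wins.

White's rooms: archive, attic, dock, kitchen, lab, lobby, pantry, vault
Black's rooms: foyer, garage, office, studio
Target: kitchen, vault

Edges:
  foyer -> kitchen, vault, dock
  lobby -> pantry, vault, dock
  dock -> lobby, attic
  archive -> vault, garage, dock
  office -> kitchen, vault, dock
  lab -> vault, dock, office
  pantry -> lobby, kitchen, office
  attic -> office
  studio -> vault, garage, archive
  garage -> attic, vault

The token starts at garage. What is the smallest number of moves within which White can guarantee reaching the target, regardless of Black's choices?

5

A0 = {kitchen, vault}
A1: add {archive, lab, lobby, pantry} — lobby (White) has lobby→vault; lab (White) has lab→vault; pantry (White) has pantry→kitchen; archive (White) has archive→vault.
A2: add {dock} — dock (White) has dock→lobby.
A3: add {foyer, office} — foyer (Black): all of {kitchen, vault, dock} already in; office (Black): all of {kitchen, vault, dock} already in.
A4: add {attic} — attic (White) has attic→office.
A5: add {garage} — garage (Black): all of {attic, vault} already in.
garage enters the attractor at level 5, so White can force the target in 5 moves from there.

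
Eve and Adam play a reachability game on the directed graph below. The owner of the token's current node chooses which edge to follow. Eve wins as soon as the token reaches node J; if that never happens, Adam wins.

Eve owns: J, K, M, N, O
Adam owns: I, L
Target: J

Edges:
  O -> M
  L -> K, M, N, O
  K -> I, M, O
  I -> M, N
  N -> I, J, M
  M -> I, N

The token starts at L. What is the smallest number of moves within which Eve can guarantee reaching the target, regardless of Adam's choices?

A0 = {J}
A1: add {N} — N (Eve) has N→J.
A2: add {M} — M (Eve) has M→N.
A3: add {I, K, O} — I (Adam): all of {M, N} already in; K (Eve) has K→M; O (Eve) has O→M.
A4: add {L} — L (Adam): all of {K, M, N, O} already in.
A4 = all vertices. Fixed point.
L enters the attractor at level 4, so Eve can force the target in 4 moves from there.

4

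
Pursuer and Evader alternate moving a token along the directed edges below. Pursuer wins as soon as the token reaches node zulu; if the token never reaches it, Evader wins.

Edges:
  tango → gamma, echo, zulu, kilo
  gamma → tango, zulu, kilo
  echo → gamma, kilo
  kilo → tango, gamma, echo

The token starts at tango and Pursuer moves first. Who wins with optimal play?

Pursuer

Track states (vertex, player-to-move).
A0 = {(zulu,Pursuer), (zulu,Evader)}
A1: add {(tango,Pursuer), (gamma,Pursuer)}.
(tango,Pursuer) ∈ A1 ⇒ Pursuer forces the target.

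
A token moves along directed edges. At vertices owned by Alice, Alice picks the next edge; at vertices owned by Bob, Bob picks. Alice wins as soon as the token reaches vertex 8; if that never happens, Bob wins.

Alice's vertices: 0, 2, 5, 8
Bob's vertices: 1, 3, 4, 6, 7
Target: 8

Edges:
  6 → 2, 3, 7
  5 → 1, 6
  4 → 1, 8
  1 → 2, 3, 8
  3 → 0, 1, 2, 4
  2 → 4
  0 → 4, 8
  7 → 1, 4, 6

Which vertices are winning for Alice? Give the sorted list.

0, 8

A0 = {8}
A1: add {0} — 0 (Alice) has 0→8.
A2 = A1; e.g. 1 (Bob) can still go to 2. Fixed point.
Alice's winning region = {0, 8}.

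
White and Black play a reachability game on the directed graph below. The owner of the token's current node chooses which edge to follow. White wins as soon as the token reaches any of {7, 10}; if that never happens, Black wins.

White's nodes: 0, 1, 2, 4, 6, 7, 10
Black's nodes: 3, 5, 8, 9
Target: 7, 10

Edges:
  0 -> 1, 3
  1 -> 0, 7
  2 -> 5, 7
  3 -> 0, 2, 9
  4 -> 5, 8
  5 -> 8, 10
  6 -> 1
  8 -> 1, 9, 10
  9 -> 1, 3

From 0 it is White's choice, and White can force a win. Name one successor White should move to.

A0 = {7, 10}
A1: add {1, 2} — 1 (White) has 1→7; 2 (White) has 2→7.
A2: add {0, 6} — 0 (White) has 0→1; 6 (White) has 6→1.
A3 = A2; e.g. 3 (Black) can still go to 9. Fixed point.
From 0, successor 1 is in the attractor (rank 1); the other successor 3 is not.

1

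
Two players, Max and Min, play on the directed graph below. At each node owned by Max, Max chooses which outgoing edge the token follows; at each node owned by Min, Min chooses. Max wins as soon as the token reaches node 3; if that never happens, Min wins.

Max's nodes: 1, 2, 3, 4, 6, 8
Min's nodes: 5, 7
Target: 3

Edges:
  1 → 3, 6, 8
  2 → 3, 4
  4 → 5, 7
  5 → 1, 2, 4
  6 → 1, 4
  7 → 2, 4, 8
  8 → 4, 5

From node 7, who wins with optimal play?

A0 = {3}
A1: add {1, 2} — 1 (Max) has 1→3; 2 (Max) has 2→3.
A2: add {6} — 6 (Max) has 6→1.
A3 = A2; e.g. 4 (Max) has no edge into A2. Fixed point.
7 never enters the attractor, so Min can avoid the target forever.

Min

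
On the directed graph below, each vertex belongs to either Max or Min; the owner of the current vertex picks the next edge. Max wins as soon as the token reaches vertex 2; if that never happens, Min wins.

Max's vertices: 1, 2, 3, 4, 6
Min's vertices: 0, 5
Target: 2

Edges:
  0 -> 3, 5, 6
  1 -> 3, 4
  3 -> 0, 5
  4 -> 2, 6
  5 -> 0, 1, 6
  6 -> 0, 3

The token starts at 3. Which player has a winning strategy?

Min

A0 = {2}
A1: add {4} — 4 (Max) has 4→2.
A2: add {1} — 1 (Max) has 1→4.
A3 = A2; e.g. 0 (Min) can still go to 3. Fixed point.
3 never enters the attractor, so Min can avoid the target forever.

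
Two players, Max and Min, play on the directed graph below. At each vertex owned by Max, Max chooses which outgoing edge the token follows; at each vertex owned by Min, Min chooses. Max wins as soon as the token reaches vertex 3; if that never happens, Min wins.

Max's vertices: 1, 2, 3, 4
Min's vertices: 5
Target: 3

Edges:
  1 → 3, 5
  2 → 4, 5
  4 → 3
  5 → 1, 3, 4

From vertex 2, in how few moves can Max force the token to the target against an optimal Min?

2

A0 = {3}
A1: add {1, 4} — 1 (Max) has 1→3; 4 (Max) has 4→3.
A2: add {2, 5} — 2 (Max) has 2→4; 5 (Min): all of {1, 3, 4} already in.
A2 = all vertices. Fixed point.
2 enters the attractor at level 2, so Max can force the target in 2 moves from there.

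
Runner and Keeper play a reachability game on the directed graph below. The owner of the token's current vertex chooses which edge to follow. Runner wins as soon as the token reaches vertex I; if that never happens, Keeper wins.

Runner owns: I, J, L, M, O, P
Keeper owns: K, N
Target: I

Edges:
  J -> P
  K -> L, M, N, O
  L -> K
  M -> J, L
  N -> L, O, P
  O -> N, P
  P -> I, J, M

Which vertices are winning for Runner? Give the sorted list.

A0 = {I}
A1: add {P} — P (Runner) has P→I.
A2: add {J, O} — J (Runner) has J→P; O (Runner) has O→P.
A3: add {M} — M (Runner) has M→J.
A4 = A3; e.g. K (Keeper) can still go to L. Fixed point.
Runner's winning region = {I, J, M, O, P}.

I, J, M, O, P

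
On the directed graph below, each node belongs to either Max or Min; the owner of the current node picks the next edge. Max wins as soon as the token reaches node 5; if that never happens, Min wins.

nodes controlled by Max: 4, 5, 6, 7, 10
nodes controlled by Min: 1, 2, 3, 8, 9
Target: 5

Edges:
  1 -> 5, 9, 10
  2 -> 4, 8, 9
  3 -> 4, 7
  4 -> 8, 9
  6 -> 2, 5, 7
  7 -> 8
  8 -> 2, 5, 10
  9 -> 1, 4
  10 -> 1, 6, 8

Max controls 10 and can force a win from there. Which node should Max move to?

6

A0 = {5}
A1: add {6} — 6 (Max) has 6→5.
A2: add {10} — 10 (Max) has 10→6.
A3 = A2; e.g. 1 (Min) can still go to 9. Fixed point.
From 10, successor 6 is in the attractor (rank 1); the other successors 1, 8 are not.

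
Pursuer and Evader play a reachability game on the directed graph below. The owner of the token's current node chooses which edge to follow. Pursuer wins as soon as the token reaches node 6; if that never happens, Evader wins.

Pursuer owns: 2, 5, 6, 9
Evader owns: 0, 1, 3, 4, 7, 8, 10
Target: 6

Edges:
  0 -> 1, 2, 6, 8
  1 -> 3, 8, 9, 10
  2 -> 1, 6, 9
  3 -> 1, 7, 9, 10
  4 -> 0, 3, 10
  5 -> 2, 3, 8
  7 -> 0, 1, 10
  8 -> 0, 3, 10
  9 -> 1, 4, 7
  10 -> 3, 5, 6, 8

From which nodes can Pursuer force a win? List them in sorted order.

A0 = {6}
A1: add {2} — 2 (Pursuer) has 2→6.
A2: add {5} — 5 (Pursuer) has 5→2.
A3 = A2; e.g. 0 (Evader) can still go to 1. Fixed point.
Pursuer's winning region = {2, 5, 6}.

2, 5, 6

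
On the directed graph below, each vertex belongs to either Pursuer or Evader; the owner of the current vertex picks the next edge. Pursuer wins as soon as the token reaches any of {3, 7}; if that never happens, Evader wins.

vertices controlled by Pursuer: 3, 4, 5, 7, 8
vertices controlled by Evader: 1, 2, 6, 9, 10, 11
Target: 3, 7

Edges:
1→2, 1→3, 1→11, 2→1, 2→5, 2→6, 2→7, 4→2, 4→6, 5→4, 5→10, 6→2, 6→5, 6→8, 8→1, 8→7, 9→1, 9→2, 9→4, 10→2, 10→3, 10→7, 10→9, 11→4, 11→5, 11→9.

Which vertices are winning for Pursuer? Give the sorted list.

3, 7, 8

A0 = {3, 7}
A1: add {8} — 8 (Pursuer) has 8→7.
A2 = A1; e.g. 1 (Evader) can still go to 2. Fixed point.
Pursuer's winning region = {3, 7, 8}.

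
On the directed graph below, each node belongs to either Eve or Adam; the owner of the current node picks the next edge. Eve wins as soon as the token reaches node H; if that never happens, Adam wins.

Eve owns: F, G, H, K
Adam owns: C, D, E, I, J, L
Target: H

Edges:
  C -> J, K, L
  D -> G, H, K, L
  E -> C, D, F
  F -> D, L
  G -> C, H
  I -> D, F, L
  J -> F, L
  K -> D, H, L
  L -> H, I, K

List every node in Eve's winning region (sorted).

A0 = {H}
A1: add {G, K} — G (Eve) has G→H; K (Eve) has K→H.
A2 = A1; e.g. C (Adam) can still go to J. Fixed point.
Eve's winning region = {G, H, K}.

G, H, K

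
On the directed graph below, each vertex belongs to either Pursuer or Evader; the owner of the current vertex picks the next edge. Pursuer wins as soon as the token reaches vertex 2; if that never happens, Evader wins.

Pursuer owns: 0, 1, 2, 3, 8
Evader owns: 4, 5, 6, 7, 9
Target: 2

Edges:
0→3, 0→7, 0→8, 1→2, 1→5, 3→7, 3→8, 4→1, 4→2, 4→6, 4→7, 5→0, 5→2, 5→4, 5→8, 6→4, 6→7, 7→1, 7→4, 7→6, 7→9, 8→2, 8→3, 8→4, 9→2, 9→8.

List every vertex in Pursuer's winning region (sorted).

0, 1, 2, 3, 8, 9

A0 = {2}
A1: add {1, 8} — 1 (Pursuer) has 1→2; 8 (Pursuer) has 8→2.
A2: add {0, 3, 9} — 0 (Pursuer) has 0→8; 3 (Pursuer) has 3→8; 9 (Evader): all of {2, 8} already in.
A3 = A2; e.g. 4 (Evader) can still go to 6. Fixed point.
Pursuer's winning region = {0, 1, 2, 3, 8, 9}.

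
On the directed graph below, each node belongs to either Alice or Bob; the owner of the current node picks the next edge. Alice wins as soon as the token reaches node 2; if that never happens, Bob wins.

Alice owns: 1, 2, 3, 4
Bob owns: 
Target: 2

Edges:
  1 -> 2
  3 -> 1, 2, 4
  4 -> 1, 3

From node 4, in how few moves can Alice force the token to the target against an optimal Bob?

2

A0 = {2}
A1: add {1, 3} — 1 (Alice) has 1→2; 3 (Alice) has 3→2.
A2: add {4} — 4 (Alice) has 4→1.
A2 = all vertices. Fixed point.
4 enters the attractor at level 2, so Alice can force the target in 2 moves from there.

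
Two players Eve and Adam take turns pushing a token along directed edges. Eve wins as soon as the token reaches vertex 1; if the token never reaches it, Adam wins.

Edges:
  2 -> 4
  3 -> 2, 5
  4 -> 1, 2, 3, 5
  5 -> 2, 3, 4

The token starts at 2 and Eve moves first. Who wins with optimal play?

Track states (vertex, player-to-move).
A0 = {(1,Eve), (1,Adam)}
A1: add {(4,Eve)}.
A2: add {(2,Adam)}.
A3: add {(3,Eve), (5,Eve)}.
A4 = A3; e.g. (2,Eve) stays out. (2,Eve) never enters ⇒ Adam avoids the target.

Adam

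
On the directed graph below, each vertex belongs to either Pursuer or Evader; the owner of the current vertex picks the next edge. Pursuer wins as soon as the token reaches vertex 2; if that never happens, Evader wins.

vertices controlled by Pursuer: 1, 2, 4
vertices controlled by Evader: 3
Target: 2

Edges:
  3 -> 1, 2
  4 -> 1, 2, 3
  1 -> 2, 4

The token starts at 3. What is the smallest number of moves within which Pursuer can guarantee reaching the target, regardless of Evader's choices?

2

A0 = {2}
A1: add {1, 4} — 1 (Pursuer) has 1→2; 4 (Pursuer) has 4→2.
A2: add {3} — 3 (Evader): all of {1, 2} already in.
A2 = all vertices. Fixed point.
3 enters the attractor at level 2, so Pursuer can force the target in 2 moves from there.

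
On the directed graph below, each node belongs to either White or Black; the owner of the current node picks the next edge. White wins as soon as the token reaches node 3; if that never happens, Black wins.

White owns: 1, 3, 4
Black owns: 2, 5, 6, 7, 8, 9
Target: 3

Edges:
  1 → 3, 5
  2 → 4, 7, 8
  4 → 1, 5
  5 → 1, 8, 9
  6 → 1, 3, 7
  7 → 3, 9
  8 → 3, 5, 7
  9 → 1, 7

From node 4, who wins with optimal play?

A0 = {3}
A1: add {1} — 1 (White) has 1→3.
A2: add {4} — 4 (White) has 4→1.
A3 = A2; e.g. 2 (Black) can still go to 7. Fixed point.
4 ∈ A2, so White can force the target.

White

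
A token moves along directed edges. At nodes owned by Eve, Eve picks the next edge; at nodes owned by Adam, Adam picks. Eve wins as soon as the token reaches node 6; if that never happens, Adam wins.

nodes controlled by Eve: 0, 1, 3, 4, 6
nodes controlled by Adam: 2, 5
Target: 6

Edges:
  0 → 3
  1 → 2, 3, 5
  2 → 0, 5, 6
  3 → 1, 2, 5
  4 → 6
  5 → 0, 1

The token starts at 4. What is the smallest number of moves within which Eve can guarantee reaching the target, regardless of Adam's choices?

1

A0 = {6}
A1: add {4} — 4 (Eve) has 4→6.
A2 = A1; e.g. 0 (Eve) has no edge into A1. Fixed point.
4 enters the attractor at level 1, so Eve can force the target in 1 move from there.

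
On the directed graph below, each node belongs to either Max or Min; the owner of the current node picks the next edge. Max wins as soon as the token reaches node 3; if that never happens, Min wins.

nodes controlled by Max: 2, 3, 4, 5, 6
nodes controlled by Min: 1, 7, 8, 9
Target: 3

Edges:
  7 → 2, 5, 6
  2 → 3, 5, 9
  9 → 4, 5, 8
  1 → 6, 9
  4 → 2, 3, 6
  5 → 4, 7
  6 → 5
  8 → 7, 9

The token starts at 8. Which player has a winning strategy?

Min

A0 = {3}
A1: add {2, 4} — 2 (Max) has 2→3; 4 (Max) has 4→3.
A2: add {5} — 5 (Max) has 5→4.
A3: add {6} — 6 (Max) has 6→5.
A4: add {7} — 7 (Min): all of {2, 5, 6} already in.
A5 = A4; e.g. 1 (Min) can still go to 9. Fixed point.
8 never enters the attractor, so Min can avoid the target forever.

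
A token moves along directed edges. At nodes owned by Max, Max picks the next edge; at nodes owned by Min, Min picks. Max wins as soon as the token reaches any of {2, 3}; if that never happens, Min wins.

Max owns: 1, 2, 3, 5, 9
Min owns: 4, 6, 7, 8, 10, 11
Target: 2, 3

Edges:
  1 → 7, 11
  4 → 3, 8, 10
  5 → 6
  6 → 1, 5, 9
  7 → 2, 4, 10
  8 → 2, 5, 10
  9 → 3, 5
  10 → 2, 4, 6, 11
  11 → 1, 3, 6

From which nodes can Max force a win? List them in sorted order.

2, 3, 9

A0 = {2, 3}
A1: add {9} — 9 (Max) has 9→3.
A2 = A1; e.g. 1 (Max) has no edge into A1. Fixed point.
Max's winning region = {2, 3, 9}.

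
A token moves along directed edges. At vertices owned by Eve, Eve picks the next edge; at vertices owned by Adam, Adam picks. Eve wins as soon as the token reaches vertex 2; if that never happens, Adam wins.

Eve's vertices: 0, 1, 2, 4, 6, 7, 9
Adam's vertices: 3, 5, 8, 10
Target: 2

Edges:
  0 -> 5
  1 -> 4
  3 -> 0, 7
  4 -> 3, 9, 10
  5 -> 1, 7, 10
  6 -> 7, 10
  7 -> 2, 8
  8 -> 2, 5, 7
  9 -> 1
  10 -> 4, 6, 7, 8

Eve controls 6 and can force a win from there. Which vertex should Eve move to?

A0 = {2}
A1: add {7} — 7 (Eve) has 7→2.
A2: add {6} — 6 (Eve) has 6→7.
A3 = A2; e.g. 0 (Eve) has no edge into A2. Fixed point.
From 6, successor 7 is in the attractor (rank 1); the other successor 10 is not.

7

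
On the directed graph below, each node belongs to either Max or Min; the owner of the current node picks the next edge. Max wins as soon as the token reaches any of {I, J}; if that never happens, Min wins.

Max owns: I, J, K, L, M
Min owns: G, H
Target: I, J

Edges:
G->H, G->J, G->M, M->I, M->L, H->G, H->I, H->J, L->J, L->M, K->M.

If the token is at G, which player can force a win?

Min

A0 = {I, J}
A1: add {L, M} — L (Max) has L→J; M (Max) has M→I.
A2: add {K} — K (Max) has K→M.
A3 = A2; e.g. G (Min) can still go to H. Fixed point.
G never enters the attractor, so Min can avoid the target forever.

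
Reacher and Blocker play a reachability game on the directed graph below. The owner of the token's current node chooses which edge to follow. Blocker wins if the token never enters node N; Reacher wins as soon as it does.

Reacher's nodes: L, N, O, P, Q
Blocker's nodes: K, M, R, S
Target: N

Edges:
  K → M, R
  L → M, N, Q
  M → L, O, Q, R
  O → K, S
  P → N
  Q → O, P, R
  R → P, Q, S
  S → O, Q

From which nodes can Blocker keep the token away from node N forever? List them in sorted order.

A0 = {N}
A1: add {L, P} — L (Reacher) has L→N; P (Reacher) has P→N.
A2: add {Q} — Q (Reacher) has Q→P.
A3 = A2; e.g. K (Blocker) can still go to M. Fixed point.
Reacher's attractor = {L, N, P, Q}; Blocker avoids the target exactly from the complement.

K, M, O, R, S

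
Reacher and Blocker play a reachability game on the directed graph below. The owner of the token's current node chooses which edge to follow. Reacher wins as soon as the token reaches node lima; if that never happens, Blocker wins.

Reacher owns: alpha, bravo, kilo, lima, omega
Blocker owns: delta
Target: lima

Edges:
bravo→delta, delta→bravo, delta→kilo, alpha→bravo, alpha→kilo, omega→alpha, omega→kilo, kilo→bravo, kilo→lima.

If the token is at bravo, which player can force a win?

A0 = {lima}
A1: add {kilo} — kilo (Reacher) has kilo→lima.
A2: add {alpha, omega} — alpha (Reacher) has alpha→kilo; omega (Reacher) has omega→kilo.
A3 = A2; e.g. bravo (Reacher) has no edge into A2. Fixed point.
bravo never enters the attractor, so Blocker can avoid the target forever.

Blocker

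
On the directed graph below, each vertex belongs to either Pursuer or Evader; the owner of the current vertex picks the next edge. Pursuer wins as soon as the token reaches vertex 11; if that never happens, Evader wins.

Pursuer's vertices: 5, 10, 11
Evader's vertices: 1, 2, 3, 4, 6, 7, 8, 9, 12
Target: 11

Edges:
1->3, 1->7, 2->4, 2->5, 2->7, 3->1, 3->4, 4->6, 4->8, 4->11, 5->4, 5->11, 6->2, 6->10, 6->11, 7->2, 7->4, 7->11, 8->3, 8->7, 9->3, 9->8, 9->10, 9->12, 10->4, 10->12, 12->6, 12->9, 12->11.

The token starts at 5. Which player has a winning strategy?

A0 = {11}
A1: add {5} — 5 (Pursuer) has 5→11.
A2 = A1; e.g. 1 (Evader) can still go to 3. Fixed point.
5 ∈ A1, so Pursuer can force the target.

Pursuer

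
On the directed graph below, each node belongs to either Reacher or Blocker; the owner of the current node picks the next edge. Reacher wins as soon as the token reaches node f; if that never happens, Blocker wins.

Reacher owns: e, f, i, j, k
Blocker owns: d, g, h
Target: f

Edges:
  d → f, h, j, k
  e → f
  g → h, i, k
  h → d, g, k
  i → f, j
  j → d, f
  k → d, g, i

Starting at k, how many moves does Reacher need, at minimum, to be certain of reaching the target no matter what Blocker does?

A0 = {f}
A1: add {e, i, j} — e (Reacher) has e→f; i (Reacher) has i→f; j (Reacher) has j→f.
A2: add {k} — k (Reacher) has k→i.
A3 = A2; e.g. d (Blocker) can still go to h. Fixed point.
k enters the attractor at level 2, so Reacher can force the target in 2 moves from there.

2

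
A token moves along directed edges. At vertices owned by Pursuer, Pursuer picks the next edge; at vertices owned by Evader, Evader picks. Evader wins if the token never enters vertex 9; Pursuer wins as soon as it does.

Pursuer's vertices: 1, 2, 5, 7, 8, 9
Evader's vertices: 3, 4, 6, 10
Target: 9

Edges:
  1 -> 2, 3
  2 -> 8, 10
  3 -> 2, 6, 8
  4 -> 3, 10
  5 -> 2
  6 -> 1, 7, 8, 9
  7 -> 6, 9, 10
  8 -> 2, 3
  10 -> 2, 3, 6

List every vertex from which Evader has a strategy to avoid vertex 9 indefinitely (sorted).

1, 2, 3, 4, 5, 6, 8, 10

A0 = {9}
A1: add {7} — 7 (Pursuer) has 7→9.
A2 = A1; e.g. 1 (Pursuer) has no edge into A1. Fixed point.
Pursuer's attractor = {7, 9}; Evader avoids the target exactly from the complement.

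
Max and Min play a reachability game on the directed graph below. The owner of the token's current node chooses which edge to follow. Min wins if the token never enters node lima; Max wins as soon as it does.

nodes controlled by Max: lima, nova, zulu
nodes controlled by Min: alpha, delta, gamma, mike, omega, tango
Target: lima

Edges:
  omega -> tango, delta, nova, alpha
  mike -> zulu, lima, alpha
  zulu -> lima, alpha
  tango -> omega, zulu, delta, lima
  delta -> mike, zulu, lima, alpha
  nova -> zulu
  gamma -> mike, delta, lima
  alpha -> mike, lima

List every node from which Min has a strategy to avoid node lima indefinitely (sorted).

alpha, delta, gamma, mike, omega, tango

A0 = {lima}
A1: add {zulu} — zulu (Max) has zulu→lima.
A2: add {nova} — nova (Max) has nova→zulu.
A3 = A2; e.g. omega (Min) can still go to tango. Fixed point.
Max's attractor = {lima, nova, zulu}; Min avoids the target exactly from the complement.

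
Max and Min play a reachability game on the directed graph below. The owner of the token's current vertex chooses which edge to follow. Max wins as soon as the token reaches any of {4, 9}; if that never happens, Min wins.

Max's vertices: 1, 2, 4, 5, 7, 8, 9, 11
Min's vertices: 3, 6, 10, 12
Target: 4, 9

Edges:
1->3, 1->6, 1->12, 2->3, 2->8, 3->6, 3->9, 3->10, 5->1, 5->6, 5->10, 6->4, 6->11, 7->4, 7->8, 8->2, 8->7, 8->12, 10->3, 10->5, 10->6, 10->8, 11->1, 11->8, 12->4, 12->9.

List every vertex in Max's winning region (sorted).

A0 = {4, 9}
A1: add {7, 12} — 7 (Max) has 7→4; 12 (Min): all of {4, 9} already in.
A2: add {1, 8} — 1 (Max) has 1→12; 8 (Max) has 8→7.
A3: add {2, 5, 11} — 2 (Max) has 2→8; 5 (Max) has 5→1; 11 (Max) has 11→1.
A4: add {6} — 6 (Min): all of {4, 11} already in.
A5 = A4; e.g. 3 (Min) can still go to 10. Fixed point.
Max's winning region = {1, 2, 4, 5, 6, 7, 8, 9, 11, 12}.

1, 2, 4, 5, 6, 7, 8, 9, 11, 12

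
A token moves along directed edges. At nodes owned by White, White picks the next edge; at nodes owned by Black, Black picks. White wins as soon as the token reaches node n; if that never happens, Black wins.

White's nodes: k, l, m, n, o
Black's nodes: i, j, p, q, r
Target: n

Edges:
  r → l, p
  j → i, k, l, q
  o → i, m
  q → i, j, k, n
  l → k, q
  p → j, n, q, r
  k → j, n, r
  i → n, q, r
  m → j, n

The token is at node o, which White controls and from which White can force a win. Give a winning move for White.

m

A0 = {n}
A1: add {k, m} — k (White) has k→n; m (White) has m→n.
A2: add {l, o} — l (White) has l→k; o (White) has o→m.
A3 = A2; e.g. i (Black) can still go to q. Fixed point.
From o, successor m is in the attractor (rank 1); the other successor i is not.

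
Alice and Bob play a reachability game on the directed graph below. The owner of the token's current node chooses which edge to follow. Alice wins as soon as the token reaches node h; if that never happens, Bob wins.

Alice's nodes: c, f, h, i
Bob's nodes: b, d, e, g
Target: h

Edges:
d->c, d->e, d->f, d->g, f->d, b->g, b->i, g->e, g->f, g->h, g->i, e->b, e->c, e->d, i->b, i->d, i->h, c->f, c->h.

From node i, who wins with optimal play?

Alice

A0 = {h}
A1: add {c, i} — c (Alice) has c→h; i (Alice) has i→h.
A2 = A1; e.g. b (Bob) can still go to g. Fixed point.
i ∈ A1, so Alice can force the target.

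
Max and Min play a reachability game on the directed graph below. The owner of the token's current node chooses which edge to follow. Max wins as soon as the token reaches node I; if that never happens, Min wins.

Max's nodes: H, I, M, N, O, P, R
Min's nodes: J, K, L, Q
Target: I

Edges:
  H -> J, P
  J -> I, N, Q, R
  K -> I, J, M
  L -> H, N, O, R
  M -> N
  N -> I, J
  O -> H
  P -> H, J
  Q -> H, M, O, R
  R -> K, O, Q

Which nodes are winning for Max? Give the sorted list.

I, M, N

A0 = {I}
A1: add {N} — N (Max) has N→I.
A2: add {M} — M (Max) has M→N.
A3 = A2; e.g. H (Max) has no edge into A2. Fixed point.
Max's winning region = {I, M, N}.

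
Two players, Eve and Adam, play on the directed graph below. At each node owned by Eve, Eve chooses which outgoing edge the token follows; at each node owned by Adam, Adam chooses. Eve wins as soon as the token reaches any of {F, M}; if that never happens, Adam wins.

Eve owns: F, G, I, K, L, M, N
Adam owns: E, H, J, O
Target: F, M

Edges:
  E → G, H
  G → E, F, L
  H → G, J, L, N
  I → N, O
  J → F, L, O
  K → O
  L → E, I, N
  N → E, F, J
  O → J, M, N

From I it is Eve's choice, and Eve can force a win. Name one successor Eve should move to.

A0 = {F, M}
A1: add {G, N} — G (Eve) has G→F; N (Eve) has N→F.
A2: add {I, L} — I (Eve) has I→N; L (Eve) has L→N.
A3 = A2; e.g. E (Adam) can still go to H. Fixed point.
From I, successor N is in the attractor (rank 1); the other successor O is not.

N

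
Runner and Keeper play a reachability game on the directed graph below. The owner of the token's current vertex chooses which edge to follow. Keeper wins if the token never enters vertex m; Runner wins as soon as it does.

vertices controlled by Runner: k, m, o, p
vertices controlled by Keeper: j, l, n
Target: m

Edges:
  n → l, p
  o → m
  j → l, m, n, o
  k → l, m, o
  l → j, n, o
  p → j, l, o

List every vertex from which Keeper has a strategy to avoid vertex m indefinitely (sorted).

A0 = {m}
A1: add {k, o} — k (Runner) has k→m; o (Runner) has o→m.
A2: add {p} — p (Runner) has p→o.
A3 = A2; e.g. j (Keeper) can still go to l. Fixed point.
Runner's attractor = {k, m, o, p}; Keeper avoids the target exactly from the complement.

j, l, n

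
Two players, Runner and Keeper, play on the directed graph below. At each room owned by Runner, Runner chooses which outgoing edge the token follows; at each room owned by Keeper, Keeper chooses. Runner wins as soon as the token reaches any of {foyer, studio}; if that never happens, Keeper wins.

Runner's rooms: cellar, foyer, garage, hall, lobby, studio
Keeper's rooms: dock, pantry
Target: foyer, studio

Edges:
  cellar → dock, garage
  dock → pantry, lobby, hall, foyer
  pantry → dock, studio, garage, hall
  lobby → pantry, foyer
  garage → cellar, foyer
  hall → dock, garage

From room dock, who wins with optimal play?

A0 = {foyer, studio}
A1: add {garage, lobby} — lobby (Runner) has lobby→foyer; garage (Runner) has garage→foyer.
A2: add {cellar, hall} — cellar (Runner) has cellar→garage; hall (Runner) has hall→garage.
A3 = A2; e.g. dock (Keeper) can still go to pantry. Fixed point.
dock never enters the attractor, so Keeper can avoid the target forever.

Keeper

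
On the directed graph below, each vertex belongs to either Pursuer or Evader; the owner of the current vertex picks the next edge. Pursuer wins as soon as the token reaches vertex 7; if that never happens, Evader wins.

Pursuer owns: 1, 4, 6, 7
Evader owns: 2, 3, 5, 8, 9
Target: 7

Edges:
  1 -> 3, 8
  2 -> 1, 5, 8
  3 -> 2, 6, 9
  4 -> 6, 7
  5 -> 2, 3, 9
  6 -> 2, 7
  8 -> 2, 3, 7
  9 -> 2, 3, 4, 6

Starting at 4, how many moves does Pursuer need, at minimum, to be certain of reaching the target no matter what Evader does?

1

A0 = {7}
A1: add {4, 6} — 4 (Pursuer) has 4→7; 6 (Pursuer) has 6→7.
A2 = A1; e.g. 1 (Pursuer) has no edge into A1. Fixed point.
4 enters the attractor at level 1, so Pursuer can force the target in 1 move from there.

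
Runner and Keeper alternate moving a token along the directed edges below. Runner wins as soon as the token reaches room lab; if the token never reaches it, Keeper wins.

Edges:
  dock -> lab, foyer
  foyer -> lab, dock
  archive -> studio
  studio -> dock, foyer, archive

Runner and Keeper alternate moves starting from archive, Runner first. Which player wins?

Keeper

Track states (vertex, player-to-move).
A0 = {(lab,Runner), (lab,Keeper)}
A1: add {(dock,Runner), (foyer,Runner)}.
A2: add {(dock,Keeper), (foyer,Keeper)}.
A3: add {(studio,Runner)}.
A4: add {(archive,Keeper)}.
A5 = A4; e.g. (archive,Runner) stays out. (archive,Runner) never enters ⇒ Keeper avoids the target.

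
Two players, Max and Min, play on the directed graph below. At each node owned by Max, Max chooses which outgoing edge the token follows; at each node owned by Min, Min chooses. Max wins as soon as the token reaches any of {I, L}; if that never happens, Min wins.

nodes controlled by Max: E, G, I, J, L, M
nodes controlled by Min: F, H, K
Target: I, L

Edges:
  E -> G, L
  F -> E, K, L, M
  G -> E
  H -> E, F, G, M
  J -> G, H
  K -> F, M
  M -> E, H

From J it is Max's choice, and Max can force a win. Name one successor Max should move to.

G

A0 = {I, L}
A1: add {E} — E (Max) has E→L.
A2: add {G, M} — G (Max) has G→E; M (Max) has M→E.
A3: add {J} — J (Max) has J→G.
A4 = A3; e.g. F (Min) can still go to K. Fixed point.
From J, successor G is in the attractor (rank 2); the other successor H is not.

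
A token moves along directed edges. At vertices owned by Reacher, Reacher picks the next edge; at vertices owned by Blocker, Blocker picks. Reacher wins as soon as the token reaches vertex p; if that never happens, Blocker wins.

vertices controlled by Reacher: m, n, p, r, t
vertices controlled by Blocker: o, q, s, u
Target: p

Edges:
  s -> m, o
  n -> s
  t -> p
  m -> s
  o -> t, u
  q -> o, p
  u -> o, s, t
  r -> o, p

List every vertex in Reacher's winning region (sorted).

A0 = {p}
A1: add {r, t} — r (Reacher) has r→p; t (Reacher) has t→p.
A2 = A1; e.g. m (Reacher) has no edge into A1. Fixed point.
Reacher's winning region = {p, r, t}.

p, r, t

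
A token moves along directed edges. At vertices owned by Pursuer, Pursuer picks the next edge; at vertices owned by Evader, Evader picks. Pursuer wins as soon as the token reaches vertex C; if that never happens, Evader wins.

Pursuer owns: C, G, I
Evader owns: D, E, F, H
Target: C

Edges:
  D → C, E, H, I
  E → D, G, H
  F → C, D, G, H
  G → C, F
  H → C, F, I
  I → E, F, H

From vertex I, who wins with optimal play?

Evader

A0 = {C}
A1: add {G} — G (Pursuer) has G→C.
A2 = A1; e.g. D (Evader) can still go to E. Fixed point.
I never enters the attractor, so Evader can avoid the target forever.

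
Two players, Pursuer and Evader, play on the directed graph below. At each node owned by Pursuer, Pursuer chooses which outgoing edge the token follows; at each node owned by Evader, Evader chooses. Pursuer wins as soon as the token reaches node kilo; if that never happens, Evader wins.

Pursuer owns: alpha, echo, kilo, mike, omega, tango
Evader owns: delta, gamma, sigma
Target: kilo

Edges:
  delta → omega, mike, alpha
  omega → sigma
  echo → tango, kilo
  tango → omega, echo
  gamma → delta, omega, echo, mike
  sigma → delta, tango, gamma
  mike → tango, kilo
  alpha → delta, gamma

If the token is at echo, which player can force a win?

Pursuer

A0 = {kilo}
A1: add {echo, mike} — echo (Pursuer) has echo→kilo; mike (Pursuer) has mike→kilo.
echo ∈ A1, so Pursuer can force the target.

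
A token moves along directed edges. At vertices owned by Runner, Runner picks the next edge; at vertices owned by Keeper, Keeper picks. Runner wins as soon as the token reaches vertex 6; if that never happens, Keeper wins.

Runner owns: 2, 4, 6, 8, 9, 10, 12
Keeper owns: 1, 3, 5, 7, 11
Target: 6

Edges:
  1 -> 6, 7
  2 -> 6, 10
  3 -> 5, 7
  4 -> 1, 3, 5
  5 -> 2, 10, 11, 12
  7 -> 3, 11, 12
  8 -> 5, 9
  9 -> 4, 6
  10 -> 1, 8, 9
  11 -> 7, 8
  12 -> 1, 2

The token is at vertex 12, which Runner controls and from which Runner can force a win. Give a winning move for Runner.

2

A0 = {6}
A1: add {2, 9} — 2 (Runner) has 2→6; 9 (Runner) has 9→6.
A2: add {8, 10, 12} — 8 (Runner) has 8→9; 10 (Runner) has 10→9; 12 (Runner) has 12→2.
A3 = A2; e.g. 1 (Keeper) can still go to 7. Fixed point.
From 12, successor 2 is in the attractor (rank 1); the other successor 1 is not.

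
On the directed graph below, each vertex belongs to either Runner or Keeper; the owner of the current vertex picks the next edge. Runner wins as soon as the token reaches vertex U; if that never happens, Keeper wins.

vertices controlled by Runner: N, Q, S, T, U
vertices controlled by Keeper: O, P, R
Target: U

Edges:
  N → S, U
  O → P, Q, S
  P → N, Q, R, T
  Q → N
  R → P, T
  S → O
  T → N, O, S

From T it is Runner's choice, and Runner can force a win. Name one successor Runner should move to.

N

A0 = {U}
A1: add {N} — N (Runner) has N→U.
A2: add {Q, T} — Q (Runner) has Q→N; T (Runner) has T→N.
A3 = A2; e.g. O (Keeper) can still go to P. Fixed point.
From T, successor N is in the attractor (rank 1); the other successors O, S are not.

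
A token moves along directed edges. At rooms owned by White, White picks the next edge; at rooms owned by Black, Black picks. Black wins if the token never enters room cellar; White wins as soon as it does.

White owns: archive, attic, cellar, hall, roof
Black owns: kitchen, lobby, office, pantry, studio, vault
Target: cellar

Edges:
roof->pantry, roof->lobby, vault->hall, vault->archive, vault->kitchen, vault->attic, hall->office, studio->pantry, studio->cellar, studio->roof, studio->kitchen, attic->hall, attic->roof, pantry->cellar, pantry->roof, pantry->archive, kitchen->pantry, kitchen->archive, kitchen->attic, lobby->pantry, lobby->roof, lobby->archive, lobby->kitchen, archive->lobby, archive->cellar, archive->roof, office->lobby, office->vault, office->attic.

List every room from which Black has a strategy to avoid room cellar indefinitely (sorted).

A0 = {cellar}
A1: add {archive} — archive (White) has archive→cellar.
A2 = A1; e.g. hall (White) has no edge into A1. Fixed point.
White's attractor = {archive, cellar}; Black avoids the target exactly from the complement.

attic, hall, kitchen, lobby, office, pantry, roof, studio, vault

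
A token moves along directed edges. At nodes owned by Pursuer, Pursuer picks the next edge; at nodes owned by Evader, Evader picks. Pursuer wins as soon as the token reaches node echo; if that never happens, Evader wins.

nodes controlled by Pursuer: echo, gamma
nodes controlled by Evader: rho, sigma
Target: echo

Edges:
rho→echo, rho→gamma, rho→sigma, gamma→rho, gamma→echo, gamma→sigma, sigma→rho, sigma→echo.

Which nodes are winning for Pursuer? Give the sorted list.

echo, gamma

A0 = {echo}
A1: add {gamma} — gamma (Pursuer) has gamma→echo.
A2 = A1; e.g. rho (Evader) can still go to sigma. Fixed point.
Pursuer's winning region = {echo, gamma}.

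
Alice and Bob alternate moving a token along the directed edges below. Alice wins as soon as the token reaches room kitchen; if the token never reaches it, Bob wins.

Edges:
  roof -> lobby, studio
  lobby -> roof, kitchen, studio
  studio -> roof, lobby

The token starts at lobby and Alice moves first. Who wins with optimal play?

Alice

Track states (vertex, player-to-move).
A0 = {(kitchen,Alice), (kitchen,Bob)}
A1: add {(lobby,Alice)}.
(lobby,Alice) ∈ A1 ⇒ Alice forces the target.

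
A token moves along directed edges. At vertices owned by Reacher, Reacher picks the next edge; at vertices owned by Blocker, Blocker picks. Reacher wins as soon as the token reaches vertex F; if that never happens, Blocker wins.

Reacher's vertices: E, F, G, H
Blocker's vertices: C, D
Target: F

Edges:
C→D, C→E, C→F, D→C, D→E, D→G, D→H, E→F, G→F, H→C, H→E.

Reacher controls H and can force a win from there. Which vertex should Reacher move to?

A0 = {F}
A1: add {E, G} — E (Reacher) has E→F; G (Reacher) has G→F.
A2: add {H} — H (Reacher) has H→E.
A3 = A2; e.g. C (Blocker) can still go to D. Fixed point.
From H, successor E is in the attractor (rank 1); the other successor C is not.

E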